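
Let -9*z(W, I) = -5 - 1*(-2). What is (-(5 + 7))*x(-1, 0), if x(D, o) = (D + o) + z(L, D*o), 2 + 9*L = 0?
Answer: 8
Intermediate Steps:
L = -2/9 (L = -2/9 + (⅑)*0 = -2/9 + 0 = -2/9 ≈ -0.22222)
z(W, I) = ⅓ (z(W, I) = -(-5 - 1*(-2))/9 = -(-5 + 2)/9 = -⅑*(-3) = ⅓)
x(D, o) = ⅓ + D + o (x(D, o) = (D + o) + ⅓ = ⅓ + D + o)
(-(5 + 7))*x(-1, 0) = (-(5 + 7))*(⅓ - 1 + 0) = -1*12*(-⅔) = -12*(-⅔) = 8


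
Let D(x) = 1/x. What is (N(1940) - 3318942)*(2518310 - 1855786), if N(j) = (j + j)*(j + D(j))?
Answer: 2788073248240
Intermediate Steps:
N(j) = 2*j*(j + 1/j) (N(j) = (j + j)*(j + 1/j) = (2*j)*(j + 1/j) = 2*j*(j + 1/j))
(N(1940) - 3318942)*(2518310 - 1855786) = ((2 + 2*1940²) - 3318942)*(2518310 - 1855786) = ((2 + 2*3763600) - 3318942)*662524 = ((2 + 7527200) - 3318942)*662524 = (7527202 - 3318942)*662524 = 4208260*662524 = 2788073248240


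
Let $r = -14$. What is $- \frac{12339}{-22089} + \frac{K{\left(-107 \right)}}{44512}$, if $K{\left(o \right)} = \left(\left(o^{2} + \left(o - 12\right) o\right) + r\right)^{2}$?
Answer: $\frac{134401691349}{10241933} \approx 13123.0$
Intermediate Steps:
$K{\left(o \right)} = \left(-14 + o^{2} + o \left(-12 + o\right)\right)^{2}$ ($K{\left(o \right)} = \left(\left(o^{2} + \left(o - 12\right) o\right) - 14\right)^{2} = \left(\left(o^{2} + \left(-12 + o\right) o\right) - 14\right)^{2} = \left(\left(o^{2} + o \left(-12 + o\right)\right) - 14\right)^{2} = \left(-14 + o^{2} + o \left(-12 + o\right)\right)^{2}$)
$- \frac{12339}{-22089} + \frac{K{\left(-107 \right)}}{44512} = - \frac{12339}{-22089} + \frac{4 \left(7 - \left(-107\right)^{2} + 6 \left(-107\right)\right)^{2}}{44512} = \left(-12339\right) \left(- \frac{1}{22089}\right) + 4 \left(7 - 11449 - 642\right)^{2} \cdot \frac{1}{44512} = \frac{4113}{7363} + 4 \left(7 - 11449 - 642\right)^{2} \cdot \frac{1}{44512} = \frac{4113}{7363} + 4 \left(-12084\right)^{2} \cdot \frac{1}{44512} = \frac{4113}{7363} + 4 \cdot 146023056 \cdot \frac{1}{44512} = \frac{4113}{7363} + 584092224 \cdot \frac{1}{44512} = \frac{4113}{7363} + \frac{18252882}{1391} = \frac{134401691349}{10241933}$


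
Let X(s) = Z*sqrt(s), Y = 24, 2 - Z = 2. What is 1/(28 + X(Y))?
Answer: 1/28 ≈ 0.035714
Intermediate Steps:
Z = 0 (Z = 2 - 1*2 = 2 - 2 = 0)
X(s) = 0 (X(s) = 0*sqrt(s) = 0)
1/(28 + X(Y)) = 1/(28 + 0) = 1/28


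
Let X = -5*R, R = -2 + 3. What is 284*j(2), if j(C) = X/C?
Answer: -710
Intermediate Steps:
R = 1
X = -5 (X = -5*1 = -5)
j(C) = -5/C
284*j(2) = 284*(-5/2) = -710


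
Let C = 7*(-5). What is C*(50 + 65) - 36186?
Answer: -40211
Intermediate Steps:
C = -35
C*(50 + 65) - 36186 = -35*(50 + 65) - 36186 = -35*115 - 36186 = -4025 - 36186 = -40211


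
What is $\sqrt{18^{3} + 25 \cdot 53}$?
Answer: $\sqrt{7157} \approx 84.599$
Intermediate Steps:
$\sqrt{18^{3} + 25 \cdot 53} = \sqrt{5832 + 1325} = \sqrt{7157}$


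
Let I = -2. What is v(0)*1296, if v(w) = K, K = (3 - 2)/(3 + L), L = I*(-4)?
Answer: 1296/11 ≈ 117.82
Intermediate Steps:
L = 8 (L = -2*(-4) = 8)
K = 1/11 (K = (3 - 2)/(3 + 8) = 1/11 ≈ 0.090909)
v(w) = 1/11
v(0)*1296 = (1/11)*1296 = 1296/11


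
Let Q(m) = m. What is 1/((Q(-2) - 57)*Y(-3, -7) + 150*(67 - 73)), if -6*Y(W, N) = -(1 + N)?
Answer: -1/841 ≈ -0.0011891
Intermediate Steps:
Y(W, N) = ⅙ + N/6 (Y(W, N) = -(-1)*(1 + N)/6 = -(-1 - N)/6 = ⅙ + N/6)
1/((Q(-2) - 57)*Y(-3, -7) + 150*(67 - 73)) = 1/((-2 - 57)*(⅙ + (⅙)*(-7)) + 150*(67 - 73)) = 1/(-59*(⅙ - 7/6) + 150*(-6)) = 1/(-59*(-1) - 900) = 1/(59 - 900) = 1/(-841) = -1/841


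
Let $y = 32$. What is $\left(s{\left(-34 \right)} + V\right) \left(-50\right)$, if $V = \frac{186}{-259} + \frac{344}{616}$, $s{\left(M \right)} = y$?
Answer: $- \frac{647950}{407} \approx -1592.0$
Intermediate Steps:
$s{\left(M \right)} = 32$
$V = - \frac{65}{407}$ ($V = 186 \left(- \frac{1}{259}\right) + 344 \cdot \frac{1}{616} = - \frac{186}{259} + \frac{43}{77} = - \frac{65}{407} \approx -0.15971$)
$\left(s{\left(-34 \right)} + V\right) \left(-50\right) = \left(32 - \frac{65}{407}\right) \left(-50\right) = \frac{12959}{407} \left(-50\right) = - \frac{647950}{407}$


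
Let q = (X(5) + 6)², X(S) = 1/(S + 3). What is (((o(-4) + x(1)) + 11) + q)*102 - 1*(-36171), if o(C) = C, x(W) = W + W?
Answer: 1309299/32 ≈ 40916.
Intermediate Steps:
x(W) = 2*W
X(S) = 1/(3 + S)
q = 2401/64 (q = (1/(3 + 5) + 6)² = (1/8 + 6)² = (⅛ + 6)² = (49/8)² = 2401/64 ≈ 37.516)
(((o(-4) + x(1)) + 11) + q)*102 - 1*(-36171) = (((-4 + 2*1) + 11) + 2401/64)*102 - 1*(-36171) = (((-4 + 2) + 11) + 2401/64)*102 + 36171 = ((-2 + 11) + 2401/64)*102 + 36171 = (9 + 2401/64)*102 + 36171 = (2977/64)*102 + 36171 = 151827/32 + 36171 = 1309299/32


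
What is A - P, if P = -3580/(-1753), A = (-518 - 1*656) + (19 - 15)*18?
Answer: -1935386/1753 ≈ -1104.0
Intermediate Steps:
A = -1102 (A = (-518 - 656) + 4*18 = -1174 + 72 = -1102)
P = 3580/1753 (P = -3580*(-1/1753) = 3580/1753 ≈ 2.0422)
A - P = -1102 - 1*3580/1753 = -1102 - 3580/1753 = -1935386/1753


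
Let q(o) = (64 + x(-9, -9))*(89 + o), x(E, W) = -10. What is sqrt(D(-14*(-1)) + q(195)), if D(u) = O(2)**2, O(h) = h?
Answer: 2*sqrt(3835) ≈ 123.85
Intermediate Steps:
q(o) = 4806 + 54*o (q(o) = (64 - 10)*(89 + o) = 54*(89 + o) = 4806 + 54*o)
D(u) = 4 (D(u) = 2**2 = 4)
sqrt(D(-14*(-1)) + q(195)) = sqrt(4 + (4806 + 54*195)) = sqrt(4 + (4806 + 10530)) = sqrt(4 + 15336) = sqrt(15340) = 2*sqrt(3835)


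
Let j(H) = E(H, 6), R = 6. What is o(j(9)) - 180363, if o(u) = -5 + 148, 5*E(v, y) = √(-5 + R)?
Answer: -180220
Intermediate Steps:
E(v, y) = ⅕ (E(v, y) = √(-5 + 6)/5 = √1/5 = (⅕)*1 = ⅕)
j(H) = ⅕
o(u) = 143
o(j(9)) - 180363 = 143 - 180363 = -180220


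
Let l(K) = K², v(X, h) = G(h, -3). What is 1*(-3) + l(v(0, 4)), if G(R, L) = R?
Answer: 13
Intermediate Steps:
v(X, h) = h
1*(-3) + l(v(0, 4)) = 1*(-3) + 4² = -3 + 16 = 13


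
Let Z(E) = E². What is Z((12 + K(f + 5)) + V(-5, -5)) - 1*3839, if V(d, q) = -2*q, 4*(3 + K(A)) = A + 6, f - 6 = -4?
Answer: -53503/16 ≈ -3343.9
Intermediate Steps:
f = 2 (f = 6 - 4 = 2)
K(A) = -3/2 + A/4 (K(A) = -3 + (A + 6)/4 = -3 + (6 + A)/4 = -3 + (3/2 + A/4) = -3/2 + A/4)
Z((12 + K(f + 5)) + V(-5, -5)) - 1*3839 = ((12 + (-3/2 + (2 + 5)/4)) - 2*(-5))² - 1*3839 = ((12 + (-3/2 + (¼)*7)) + 10)² - 3839 = ((12 + (-3/2 + 7/4)) + 10)² - 3839 = ((12 + ¼) + 10)² - 3839 = (49/4 + 10)² - 3839 = (89/4)² - 3839 = 7921/16 - 3839 = -53503/16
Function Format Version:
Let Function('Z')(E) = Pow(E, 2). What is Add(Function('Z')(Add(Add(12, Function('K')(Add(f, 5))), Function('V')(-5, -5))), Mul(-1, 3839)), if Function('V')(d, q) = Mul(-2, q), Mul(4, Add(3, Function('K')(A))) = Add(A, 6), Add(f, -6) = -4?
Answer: Rational(-53503, 16) ≈ -3343.9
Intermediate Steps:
f = 2 (f = Add(6, -4) = 2)
Function('K')(A) = Add(Rational(-3, 2), Mul(Rational(1, 4), A)) (Function('K')(A) = Add(-3, Mul(Rational(1, 4), Add(A, 6))) = Add(-3, Mul(Rational(1, 4), Add(6, A))) = Add(-3, Add(Rational(3, 2), Mul(Rational(1, 4), A))) = Add(Rational(-3, 2), Mul(Rational(1, 4), A)))
Add(Function('Z')(Add(Add(12, Function('K')(Add(f, 5))), Function('V')(-5, -5))), Mul(-1, 3839)) = Add(Pow(Add(Add(12, Add(Rational(-3, 2), Mul(Rational(1, 4), Add(2, 5)))), Mul(-2, -5)), 2), Mul(-1, 3839)) = Add(Pow(Add(Add(12, Add(Rational(-3, 2), Mul(Rational(1, 4), 7))), 10), 2), -3839) = Add(Pow(Add(Add(12, Add(Rational(-3, 2), Rational(7, 4))), 10), 2), -3839) = Add(Pow(Add(Add(12, Rational(1, 4)), 10), 2), -3839) = Add(Pow(Add(Rational(49, 4), 10), 2), -3839) = Add(Pow(Rational(89, 4), 2), -3839) = Add(Rational(7921, 16), -3839) = Rational(-53503, 16)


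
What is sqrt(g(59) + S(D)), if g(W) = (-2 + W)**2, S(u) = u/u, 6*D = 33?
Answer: 5*sqrt(130) ≈ 57.009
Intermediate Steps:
D = 11/2 (D = (1/6)*33 = 11/2 ≈ 5.5000)
S(u) = 1
sqrt(g(59) + S(D)) = sqrt((-2 + 59)**2 + 1) = sqrt(57**2 + 1) = sqrt(3249 + 1) = sqrt(3250) = 5*sqrt(130)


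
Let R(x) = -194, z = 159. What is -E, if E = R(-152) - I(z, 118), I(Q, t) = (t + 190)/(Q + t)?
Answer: 54046/277 ≈ 195.11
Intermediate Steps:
I(Q, t) = (190 + t)/(Q + t)
E = -54046/277 (E = -194 - (190 + 118)/(159 + 118) = -194 - 308/277 = -54046/277 ≈ -195.11)
-E = -1*(-54046/277) = 54046/277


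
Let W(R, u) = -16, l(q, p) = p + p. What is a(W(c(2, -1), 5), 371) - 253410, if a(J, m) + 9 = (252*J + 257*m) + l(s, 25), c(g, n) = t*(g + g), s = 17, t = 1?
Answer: -162054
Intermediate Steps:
l(q, p) = 2*p
c(g, n) = 2*g (c(g, n) = 1*(g + g) = 1*(2*g) = 2*g)
a(J, m) = 41 + 252*J + 257*m (a(J, m) = -9 + ((252*J + 257*m) + 2*25) = -9 + ((252*J + 257*m) + 50) = -9 + (50 + 252*J + 257*m) = 41 + 252*J + 257*m)
a(W(c(2, -1), 5), 371) - 253410 = (41 + 252*(-16) + 257*371) - 253410 = (41 - 4032 + 95347) - 253410 = 91356 - 253410 = -162054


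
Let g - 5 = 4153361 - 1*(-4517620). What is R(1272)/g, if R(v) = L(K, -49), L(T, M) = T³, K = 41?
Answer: 68921/8670986 ≈ 0.0079485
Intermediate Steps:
R(v) = 68921 (R(v) = 41³ = 68921)
g = 8670986 (g = 5 + (4153361 - 1*(-4517620)) = 5 + (4153361 + 4517620) = 5 + 8670981 = 8670986)
R(1272)/g = 68921/8670986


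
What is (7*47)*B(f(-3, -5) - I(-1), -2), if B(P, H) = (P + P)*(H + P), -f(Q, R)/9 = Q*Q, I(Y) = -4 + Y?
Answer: 3900624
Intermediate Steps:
f(Q, R) = -9*Q² (f(Q, R) = -9*Q*Q = -9*Q²)
B(P, H) = 2*P*(H + P) (B(P, H) = (2*P)*(H + P) = 2*P*(H + P))
(7*47)*B(f(-3, -5) - I(-1), -2) = (7*47)*(2*(-9*(-3)² - (-4 - 1))*(-2 + (-9*(-3)² - (-4 - 1)))) = 329*(2*(-9*9 - 1*(-5))*(-2 + (-9*9 - 1*(-5)))) = 329*(2*(-81 + 5)*(-2 + (-81 + 5))) = 329*(2*(-76)*(-2 - 76)) = 329*(2*(-76)*(-78)) = 329*11856 = 3900624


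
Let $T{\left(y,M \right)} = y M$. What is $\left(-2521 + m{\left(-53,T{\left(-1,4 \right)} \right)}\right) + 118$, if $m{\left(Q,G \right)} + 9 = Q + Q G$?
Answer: $-2253$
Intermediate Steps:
$T{\left(y,M \right)} = M y$
$m{\left(Q,G \right)} = -9 + Q + G Q$ ($m{\left(Q,G \right)} = -9 + \left(Q + Q G\right) = -9 + \left(Q + G Q\right) = -9 + Q + G Q$)
$\left(-2521 + m{\left(-53,T{\left(-1,4 \right)} \right)}\right) + 118 = \left(-2521 - \left(62 - 4 \left(-1\right) \left(-53\right)\right)\right) + 118 = \left(-2521 - -150\right) + 118 = \left(-2521 + 150\right) + 118 = -2371 + 118 = -2253$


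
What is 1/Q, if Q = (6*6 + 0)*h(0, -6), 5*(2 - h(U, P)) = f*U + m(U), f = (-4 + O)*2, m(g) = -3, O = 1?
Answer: 5/468 ≈ 0.010684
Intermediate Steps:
f = -6 (f = (-4 + 1)*2 = -3*2 = -6)
h(U, P) = 13/5 + 6*U/5 (h(U, P) = 2 - (-6*U - 3)/5 = 2 - (-3 - 6*U)/5 = 2 + (⅗ + 6*U/5) = 13/5 + 6*U/5)
Q = 468/5 (Q = (6*6 + 0)*(13/5 + (6/5)*0) = (36 + 0)*(13/5 + 0) = 36*(13/5) = 468/5 ≈ 93.600)
1/Q = 1/(468/5) = 5/468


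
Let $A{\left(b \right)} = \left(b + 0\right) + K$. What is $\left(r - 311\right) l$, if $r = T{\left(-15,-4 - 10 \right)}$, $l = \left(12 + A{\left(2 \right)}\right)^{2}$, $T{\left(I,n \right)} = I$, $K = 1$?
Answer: $-73350$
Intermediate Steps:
$A{\left(b \right)} = 1 + b$ ($A{\left(b \right)} = \left(b + 0\right) + 1 = b + 1 = 1 + b$)
$l = 225$ ($l = \left(12 + \left(1 + 2\right)\right)^{2} = \left(12 + 3\right)^{2} = 15^{2} = 225$)
$r = -15$
$\left(r - 311\right) l = \left(-15 - 311\right) 225 = \left(-326\right) 225 = -73350$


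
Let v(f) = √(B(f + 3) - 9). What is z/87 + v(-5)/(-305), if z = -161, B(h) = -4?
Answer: -161/87 - I*√13/305 ≈ -1.8506 - 0.011821*I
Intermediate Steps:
v(f) = I*√13 (v(f) = √(-4 - 9) = √(-13) = I*√13)
z/87 + v(-5)/(-305) = -161/87 + (I*√13)/(-305) = -161*1/87 + (I*√13)*(-1/305) = -161/87 - I*√13/305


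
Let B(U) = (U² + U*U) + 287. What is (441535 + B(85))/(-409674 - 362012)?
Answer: -228136/385843 ≈ -0.59127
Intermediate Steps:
B(U) = 287 + 2*U² (B(U) = (U² + U²) + 287 = 2*U² + 287 = 287 + 2*U²)
(441535 + B(85))/(-409674 - 362012) = (441535 + (287 + 2*85²))/(-409674 - 362012) = (441535 + (287 + 2*7225))/(-771686) = (441535 + (287 + 14450))*(-1/771686) = (441535 + 14737)*(-1/771686) = 456272*(-1/771686) = -228136/385843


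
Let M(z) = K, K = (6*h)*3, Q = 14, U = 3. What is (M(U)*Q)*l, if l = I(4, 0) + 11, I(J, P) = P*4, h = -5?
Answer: -13860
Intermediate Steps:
I(J, P) = 4*P
K = -90 (K = (6*(-5))*3 = -30*3 = -90)
M(z) = -90
l = 11 (l = 4*0 + 11 = 0 + 11 = 11)
(M(U)*Q)*l = -90*14*11 = -1260*11 = -13860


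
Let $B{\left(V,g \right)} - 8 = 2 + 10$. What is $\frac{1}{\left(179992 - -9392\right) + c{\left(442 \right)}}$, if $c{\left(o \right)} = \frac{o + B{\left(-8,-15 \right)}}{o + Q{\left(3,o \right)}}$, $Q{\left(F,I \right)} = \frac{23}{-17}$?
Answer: $\frac{227}{42990406} \approx 5.2802 \cdot 10^{-6}$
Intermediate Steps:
$B{\left(V,g \right)} = 20$ ($B{\left(V,g \right)} = 8 + \left(2 + 10\right) = 8 + 12 = 20$)
$Q{\left(F,I \right)} = - \frac{23}{17}$ ($Q{\left(F,I \right)} = 23 \left(- \frac{1}{17}\right) = - \frac{23}{17}$)
$c{\left(o \right)} = \frac{20 + o}{- \frac{23}{17} + o}$ ($c{\left(o \right)} = \frac{o + 20}{o - \frac{23}{17}} = \frac{20 + o}{- \frac{23}{17} + o}$)
$\frac{1}{\left(179992 - -9392\right) + c{\left(442 \right)}} = \frac{1}{\left(179992 - -9392\right) + \frac{17 \left(20 + 442\right)}{-23 + 17 \cdot 442}} = \frac{1}{\left(179992 + 9392\right) + 17 \frac{1}{-23 + 7514} \cdot 462} = \frac{1}{189384 + 17 \cdot \frac{1}{7491} \cdot 462} = \frac{1}{189384 + \frac{238}{227}} = \frac{1}{\frac{42990406}{227}} = \frac{227}{42990406}$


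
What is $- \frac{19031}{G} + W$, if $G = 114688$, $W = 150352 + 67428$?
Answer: $\frac{24976733609}{114688} \approx 2.1778 \cdot 10^{5}$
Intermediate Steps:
$W = 217780$
$- \frac{19031}{G} + W = - \frac{19031}{114688} + 217780 = \frac{24976733609}{114688}$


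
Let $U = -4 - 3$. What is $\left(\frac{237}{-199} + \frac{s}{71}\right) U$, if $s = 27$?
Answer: $\frac{80178}{14129} \approx 5.6747$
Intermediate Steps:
$U = -7$ ($U = -4 - 3 = -7$)
$\left(\frac{237}{-199} + \frac{s}{71}\right) U = \left(\frac{237}{-199} + \frac{27}{71}\right) \left(-7\right) = \left(237 \left(- \frac{1}{199}\right) + 27 \cdot \frac{1}{71}\right) \left(-7\right) = \left(- \frac{237}{199} + \frac{27}{71}\right) \left(-7\right) = \left(- \frac{11454}{14129}\right) \left(-7\right) = \frac{80178}{14129}$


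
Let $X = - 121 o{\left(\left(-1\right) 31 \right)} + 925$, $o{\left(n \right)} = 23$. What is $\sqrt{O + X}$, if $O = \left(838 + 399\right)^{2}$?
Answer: $\sqrt{1528311} \approx 1236.2$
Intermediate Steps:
$X = -1858$ ($X = \left(-121\right) 23 + 925 = -2783 + 925 = -1858$)
$O = 1530169$ ($O = 1237^{2} = 1530169$)
$\sqrt{O + X} = \sqrt{1530169 - 1858} = \sqrt{1528311}$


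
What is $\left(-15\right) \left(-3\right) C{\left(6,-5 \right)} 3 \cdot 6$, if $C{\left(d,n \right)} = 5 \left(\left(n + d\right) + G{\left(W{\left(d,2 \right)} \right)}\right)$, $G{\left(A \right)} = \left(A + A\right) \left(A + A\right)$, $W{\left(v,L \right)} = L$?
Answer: $68850$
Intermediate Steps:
$G{\left(A \right)} = 4 A^{2}$ ($G{\left(A \right)} = 2 A 2 A = 4 A^{2}$)
$C{\left(d,n \right)} = 80 + 5 d + 5 n$ ($C{\left(d,n \right)} = 5 \left(\left(n + d\right) + 4 \cdot 2^{2}\right) = 5 \left(\left(d + n\right) + 4 \cdot 4\right) = 5 \left(\left(d + n\right) + 16\right) = 5 \left(16 + d + n\right) = 80 + 5 d + 5 n$)
$\left(-15\right) \left(-3\right) C{\left(6,-5 \right)} 3 \cdot 6 = \left(-15\right) \left(-3\right) \left(80 + 5 \cdot 6 + 5 \left(-5\right)\right) 3 \cdot 6 = 45 \left(80 + 30 - 25\right) 18 = 45 \cdot 85 \cdot 18 = 3825 \cdot 18 = 68850$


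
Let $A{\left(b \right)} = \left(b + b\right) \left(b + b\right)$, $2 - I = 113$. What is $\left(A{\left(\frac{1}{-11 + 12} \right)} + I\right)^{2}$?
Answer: $11449$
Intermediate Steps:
$I = -111$ ($I = 2 - 113 = -111$)
$A{\left(b \right)} = 4 b^{2}$ ($A{\left(b \right)} = 2 b 2 b = 4 b^{2}$)
$\left(A{\left(\frac{1}{-11 + 12} \right)} + I\right)^{2} = \left(4 \left(\frac{1}{-11 + 12}\right)^{2} - 111\right)^{2} = \left(4 \left(1^{-1}\right)^{2} - 111\right)^{2} = \left(4 \cdot 1^{2} - 111\right)^{2} = \left(4 \cdot 1 - 111\right)^{2} = \left(4 - 111\right)^{2} = \left(-107\right)^{2} = 11449$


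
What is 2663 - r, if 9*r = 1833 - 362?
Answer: 22496/9 ≈ 2499.6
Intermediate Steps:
r = 1471/9 (r = (1833 - 362)/9 = (1/9)*1471 = 1471/9 ≈ 163.44)
2663 - r = 2663 - 1*1471/9 = 2663 - 1471/9 = 22496/9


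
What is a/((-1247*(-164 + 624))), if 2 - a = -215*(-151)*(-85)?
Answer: -2759527/573620 ≈ -4.8107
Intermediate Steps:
a = 2759527 (a = 2 - (-215*(-151))*(-85) = 2 - 32465*(-85) = 2 - 1*(-2759525) = 2 + 2759525 = 2759527)
a/((-1247*(-164 + 624))) = 2759527/((-1247*(-164 + 624))) = 2759527/((-1247*460)) = 2759527/(-573620) = 2759527*(-1/573620) = -2759527/573620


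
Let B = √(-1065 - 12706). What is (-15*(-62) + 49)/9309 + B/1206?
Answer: 979/9309 + I*√13771/1206 ≈ 0.10517 + 0.097305*I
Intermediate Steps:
B = I*√13771 (B = √(-13771) = I*√13771 ≈ 117.35*I)
(-15*(-62) + 49)/9309 + B/1206 = (-15*(-62) + 49)/9309 + (I*√13771)/1206 = (930 + 49)*(1/9309) + (I*√13771)*(1/1206) = 979*(1/9309) + I*√13771/1206 = 979/9309 + I*√13771/1206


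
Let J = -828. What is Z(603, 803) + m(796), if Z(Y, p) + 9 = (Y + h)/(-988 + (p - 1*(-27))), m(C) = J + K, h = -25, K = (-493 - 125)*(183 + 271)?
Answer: -22231600/79 ≈ -2.8141e+5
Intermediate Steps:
K = -280572 (K = -618*454 = -280572)
m(C) = -281400 (m(C) = -828 - 280572 = -281400)
Z(Y, p) = -9 + (-25 + Y)/(-961 + p) (Z(Y, p) = -9 + (Y - 25)/(-988 + (p - 1*(-27))) = -9 + (-25 + Y)/(-988 + (p + 27)) = -9 + (-25 + Y)/(-988 + (27 + p)) = -9 + (-25 + Y)/(-961 + p))
Z(603, 803) + m(796) = (8624 + 603 - 9*803)/(-961 + 803) - 281400 = (8624 + 603 - 7227)/(-158) - 281400 = -1/158*2000 - 281400 = -1000/79 - 281400 = -22231600/79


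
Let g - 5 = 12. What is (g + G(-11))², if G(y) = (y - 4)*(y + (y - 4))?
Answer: 165649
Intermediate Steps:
G(y) = (-4 + y)*(-4 + 2*y) (G(y) = (-4 + y)*(y + (-4 + y)) = (-4 + y)*(-4 + 2*y))
g = 17 (g = 5 + 12 = 17)
(g + G(-11))² = (17 + (16 - 12*(-11) + 2*(-11)²))² = (17 + (16 + 132 + 2*121))² = (17 + (16 + 132 + 242))² = (17 + 390)² = 407² = 165649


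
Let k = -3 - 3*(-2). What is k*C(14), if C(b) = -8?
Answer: -24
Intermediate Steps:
k = 3 (k = -3 + 6 = 3)
k*C(14) = 3*(-8) = -24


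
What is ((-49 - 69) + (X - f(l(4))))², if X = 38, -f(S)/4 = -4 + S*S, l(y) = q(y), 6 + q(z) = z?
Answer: 6400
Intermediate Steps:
q(z) = -6 + z
l(y) = -6 + y
f(S) = 16 - 4*S² (f(S) = -4*(-4 + S*S) = -4*(-4 + S²) = 16 - 4*S²)
((-49 - 69) + (X - f(l(4))))² = ((-49 - 69) + (38 - (16 - 4*(-6 + 4)²)))² = (-118 + (38 - (16 - 4*(-2)²)))² = (-118 + (38 - (16 - 4*4)))² = (-118 + (38 - (16 - 16)))² = (-118 + (38 - 1*0))² = (-118 + (38 + 0))² = (-118 + 38)² = (-80)² = 6400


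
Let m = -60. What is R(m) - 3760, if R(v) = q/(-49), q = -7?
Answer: -26319/7 ≈ -3759.9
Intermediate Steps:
R(v) = ⅐ (R(v) = -7/(-49) = -7*(-1/49) = ⅐)
R(m) - 3760 = ⅐ - 3760 = -26319/7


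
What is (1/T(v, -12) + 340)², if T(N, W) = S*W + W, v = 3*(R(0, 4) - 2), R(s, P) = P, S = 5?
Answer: 599221441/5184 ≈ 1.1559e+5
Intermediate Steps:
v = 6 (v = 3*(4 - 2) = 3*2 = 6)
T(N, W) = 6*W (T(N, W) = 5*W + W = 6*W)
(1/T(v, -12) + 340)² = (1/(6*(-12)) + 340)² = (1/(-72) + 340)² = (-1/72 + 340)² = (24479/72)² = 599221441/5184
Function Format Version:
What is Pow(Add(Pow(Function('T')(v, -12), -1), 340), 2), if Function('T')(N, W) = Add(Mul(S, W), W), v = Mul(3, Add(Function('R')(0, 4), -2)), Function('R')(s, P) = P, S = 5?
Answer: Rational(599221441, 5184) ≈ 1.1559e+5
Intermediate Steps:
v = 6 (v = Mul(3, Add(4, -2)) = Mul(3, 2) = 6)
Function('T')(N, W) = Mul(6, W) (Function('T')(N, W) = Add(Mul(5, W), W) = Mul(6, W))
Pow(Add(Pow(Function('T')(v, -12), -1), 340), 2) = Pow(Add(Pow(Mul(6, -12), -1), 340), 2) = Pow(Add(Pow(-72, -1), 340), 2) = Pow(Add(Rational(-1, 72), 340), 2) = Pow(Rational(24479, 72), 2) = Rational(599221441, 5184)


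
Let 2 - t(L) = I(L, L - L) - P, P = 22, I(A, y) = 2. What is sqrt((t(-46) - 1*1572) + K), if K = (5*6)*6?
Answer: I*sqrt(1370) ≈ 37.013*I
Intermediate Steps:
K = 180 (K = 30*6 = 180)
t(L) = 22 (t(L) = 2 - (2 - 1*22) = 2 - (2 - 22) = 2 - 1*(-20) = 2 + 20 = 22)
sqrt((t(-46) - 1*1572) + K) = sqrt((22 - 1*1572) + 180) = sqrt((22 - 1572) + 180) = sqrt(-1550 + 180) = sqrt(-1370) = I*sqrt(1370)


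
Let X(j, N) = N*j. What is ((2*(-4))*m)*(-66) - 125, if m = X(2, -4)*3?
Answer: -12797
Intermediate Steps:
m = -24 (m = -4*2*3 = -8*3 = -24)
((2*(-4))*m)*(-66) - 125 = ((2*(-4))*(-24))*(-66) - 125 = -8*(-24)*(-66) - 125 = 192*(-66) - 125 = -12672 - 125 = -12797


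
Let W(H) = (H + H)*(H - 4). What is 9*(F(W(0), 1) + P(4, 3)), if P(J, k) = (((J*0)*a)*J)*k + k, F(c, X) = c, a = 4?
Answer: 27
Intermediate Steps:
W(H) = 2*H*(-4 + H) (W(H) = (2*H)*(-4 + H) = 2*H*(-4 + H))
P(J, k) = k (P(J, k) = (((J*0)*4)*J)*k + k = ((0*4)*J)*k + k = (0*J)*k + k = 0*k + k = 0 + k = k)
9*(F(W(0), 1) + P(4, 3)) = 9*(2*0*(-4 + 0) + 3) = 9*(2*0*(-4) + 3) = 9*(0 + 3) = 9*3 = 27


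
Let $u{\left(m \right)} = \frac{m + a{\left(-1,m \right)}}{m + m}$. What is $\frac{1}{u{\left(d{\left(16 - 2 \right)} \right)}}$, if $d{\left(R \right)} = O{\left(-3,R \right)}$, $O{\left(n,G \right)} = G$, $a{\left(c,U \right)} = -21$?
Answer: $-4$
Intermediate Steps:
$d{\left(R \right)} = R$
$u{\left(m \right)} = \frac{-21 + m}{2 m}$ ($u{\left(m \right)} = \frac{m - 21}{m + m} = \frac{-21 + m}{2 m}$)
$\frac{1}{u{\left(d{\left(16 - 2 \right)} \right)}} = \frac{1}{\frac{1}{2} \frac{1}{16 - 2} \left(-21 + \left(16 - 2\right)\right)} = \frac{1}{\frac{1}{2} \cdot \frac{1}{14} \left(-21 + 14\right)} = \frac{1}{\frac{1}{2} \cdot \frac{1}{14} \left(-7\right)} = \frac{1}{- \frac{1}{4}} = -4$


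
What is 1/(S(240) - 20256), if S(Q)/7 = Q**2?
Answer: 1/382944 ≈ 2.6113e-6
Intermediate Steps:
S(Q) = 7*Q**2
1/(S(240) - 20256) = 1/(7*240**2 - 20256) = 1/(7*57600 - 20256) = 1/(403200 - 20256) = 1/382944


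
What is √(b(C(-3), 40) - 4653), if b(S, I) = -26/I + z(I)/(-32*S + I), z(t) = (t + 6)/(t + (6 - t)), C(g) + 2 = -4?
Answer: I*√14089290690/1740 ≈ 68.217*I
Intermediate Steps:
C(g) = -6 (C(g) = -2 - 4 = -6)
z(t) = 1 + t/6 (z(t) = (6 + t)/6 = (6 + t)*(⅙) = 1 + t/6)
b(S, I) = -26/I + (1 + I/6)/(I - 32*S) (b(S, I) = -26/I + (1 + I/6)/(-32*S + I) = -26/I + (1 + I/6)/(I - 32*S))
√(b(C(-3), 40) - 4653) = √((⅙)*(40² - 150*40 + 4992*(-6))/(40*(40 - 32*(-6))) - 4653) = √((⅙)*(1/40)*(1600 - 6000 - 29952)/(40 + 192) - 4653) = √((⅙)*(1/40)*(-34352)/232 - 4653) = √((⅙)*(1/40)*(1/232)*(-34352) - 4653) = √(-2147/3480 - 4653) = √(-16194587/3480) = I*√14089290690/1740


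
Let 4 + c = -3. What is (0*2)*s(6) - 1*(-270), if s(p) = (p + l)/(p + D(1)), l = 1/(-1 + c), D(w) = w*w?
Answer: 270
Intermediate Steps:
c = -7 (c = -4 - 3 = -7)
D(w) = w²
l = -⅛ (l = 1/(-1 - 7) = 1/(-8) = -⅛ ≈ -0.12500)
s(p) = (-⅛ + p)/(1 + p) (s(p) = (p - ⅛)/(p + 1²) = (-⅛ + p)/(p + 1) = (-⅛ + p)/(1 + p))
(0*2)*s(6) - 1*(-270) = (0*2)*((-⅛ + 6)/(1 + 6)) - 1*(-270) = 0*((47/8)/7) + 270 = 0*((⅐)*(47/8)) + 270 = 0*(47/56) + 270 = 0 + 270 = 270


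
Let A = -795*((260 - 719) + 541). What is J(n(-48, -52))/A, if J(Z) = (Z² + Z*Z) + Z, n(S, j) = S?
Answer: -152/2173 ≈ -0.069949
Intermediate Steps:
A = -65190 (A = -795*(-459 + 541) = -795*82 = -65190)
J(Z) = Z + 2*Z² (J(Z) = (Z² + Z²) + Z = 2*Z² + Z = Z + 2*Z²)
J(n(-48, -52))/A = -48*(1 + 2*(-48))/(-65190) = -48*(1 - 96)*(-1/65190) = -48*(-95)*(-1/65190) = 4560*(-1/65190) = -152/2173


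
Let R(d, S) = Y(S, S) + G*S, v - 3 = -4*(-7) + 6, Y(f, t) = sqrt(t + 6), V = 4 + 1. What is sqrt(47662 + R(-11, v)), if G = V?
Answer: sqrt(47847 + sqrt(43)) ≈ 218.75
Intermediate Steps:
V = 5
G = 5
Y(f, t) = sqrt(6 + t)
v = 37 (v = 3 + (-4*(-7) + 6) = 3 + (28 + 6) = 3 + 34 = 37)
R(d, S) = sqrt(6 + S) + 5*S
sqrt(47662 + R(-11, v)) = sqrt(47662 + (sqrt(6 + 37) + 5*37)) = sqrt(47662 + (sqrt(43) + 185)) = sqrt(47662 + (185 + sqrt(43))) = sqrt(47847 + sqrt(43))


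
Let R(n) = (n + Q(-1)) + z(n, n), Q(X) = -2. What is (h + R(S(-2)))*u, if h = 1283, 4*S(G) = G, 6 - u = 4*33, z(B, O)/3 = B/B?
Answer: -161721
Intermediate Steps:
z(B, O) = 3 (z(B, O) = 3*(B/B) = 3*1 = 3)
u = -126 (u = 6 - 4*33 = 6 - 1*132 = 6 - 132 = -126)
S(G) = G/4
R(n) = 1 + n (R(n) = (n - 2) + 3 = (-2 + n) + 3 = 1 + n)
(h + R(S(-2)))*u = (1283 + (1 + (¼)*(-2)))*(-126) = (1283 + (1 - ½))*(-126) = (1283 + ½)*(-126) = (2567/2)*(-126) = -161721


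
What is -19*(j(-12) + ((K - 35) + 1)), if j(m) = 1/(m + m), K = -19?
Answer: 24187/24 ≈ 1007.8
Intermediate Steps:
j(m) = 1/(2*m)
-19*(j(-12) + ((K - 35) + 1)) = -19*((1/2)/(-12) + ((-19 - 35) + 1)) = -19*((1/2)*(-1/12) + (-54 + 1)) = -19*(-1/24 - 53) = -19*(-1273/24) = 24187/24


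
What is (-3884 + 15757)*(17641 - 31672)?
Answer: -166590063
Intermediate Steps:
(-3884 + 15757)*(17641 - 31672) = 11873*(-14031) = -166590063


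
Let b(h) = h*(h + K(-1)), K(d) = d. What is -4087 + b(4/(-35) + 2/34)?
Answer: -1446879451/354025 ≈ -4086.9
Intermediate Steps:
b(h) = h*(-1 + h) (b(h) = h*(h - 1) = h*(-1 + h))
-4087 + b(4/(-35) + 2/34) = -4087 + (4/(-35) + 2/34)*(-1 + (4/(-35) + 2/34)) = -4087 + (4*(-1/35) + 2*(1/34))*(-1 + (4*(-1/35) + 2*(1/34))) = -4087 + (-4/35 + 1/17)*(-1 + (-4/35 + 1/17)) = -4087 - 33*(-1 - 33/595)/595 = -4087 - 33/595*(-628/595) = -4087 + 20724/354025 = -1446879451/354025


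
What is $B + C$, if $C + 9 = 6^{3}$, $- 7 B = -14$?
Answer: $209$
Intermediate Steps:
$B = 2$ ($B = \left(- \frac{1}{7}\right) \left(-14\right) = 2$)
$C = 207$ ($C = -9 + 6^{3} = -9 + 216 = 207$)
$B + C = 2 + 207 = 209$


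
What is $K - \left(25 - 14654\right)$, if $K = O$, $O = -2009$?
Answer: $12620$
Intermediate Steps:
$K = -2009$
$K - \left(25 - 14654\right) = -2009 - \left(25 - 14654\right) = -2009 - -14629 = -2009 + 14629 = 12620$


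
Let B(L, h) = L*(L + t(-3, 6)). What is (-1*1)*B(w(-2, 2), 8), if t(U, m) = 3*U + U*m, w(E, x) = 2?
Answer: 50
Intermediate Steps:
B(L, h) = L*(-27 + L) (B(L, h) = L*(L - 3*(3 + 6)) = L*(L - 3*9) = L*(L - 27) = L*(-27 + L))
(-1*1)*B(w(-2, 2), 8) = (-1*1)*(2*(-27 + 2)) = -2*(-25) = -1*(-50) = 50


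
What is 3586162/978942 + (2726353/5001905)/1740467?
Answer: 15609937999384044698/4261163499759233085 ≈ 3.6633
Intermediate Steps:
3586162/978942 + (2726353/5001905)/1740467 = 3586162*(1/978942) + (2726353*(1/5001905))*(1/1740467) = 1793081/489471 + (2726353/5001905)*(1/1740467) = 1793081/489471 + 2726353/8705650589635 = 15609937999384044698/4261163499759233085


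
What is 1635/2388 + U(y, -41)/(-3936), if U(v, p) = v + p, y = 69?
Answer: 132677/195816 ≈ 0.67756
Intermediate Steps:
U(v, p) = p + v
1635/2388 + U(y, -41)/(-3936) = 1635/2388 + (-41 + 69)/(-3936) = 1635*(1/2388) + 28*(-1/3936) = 545/796 - 7/984 = 132677/195816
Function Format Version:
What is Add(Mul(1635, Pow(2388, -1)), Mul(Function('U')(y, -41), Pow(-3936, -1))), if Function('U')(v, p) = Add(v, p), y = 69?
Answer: Rational(132677, 195816) ≈ 0.67756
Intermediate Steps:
Function('U')(v, p) = Add(p, v)
Add(Mul(1635, Pow(2388, -1)), Mul(Function('U')(y, -41), Pow(-3936, -1))) = Add(Mul(1635, Pow(2388, -1)), Mul(Add(-41, 69), Pow(-3936, -1))) = Add(Mul(1635, Rational(1, 2388)), Mul(28, Rational(-1, 3936))) = Add(Rational(545, 796), Rational(-7, 984)) = Rational(132677, 195816)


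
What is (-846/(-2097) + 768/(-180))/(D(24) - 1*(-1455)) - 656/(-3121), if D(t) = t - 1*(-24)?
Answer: 3403818418/16394566185 ≈ 0.20762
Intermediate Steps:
D(t) = 24 + t (D(t) = t + 24 = 24 + t)
(-846/(-2097) + 768/(-180))/(D(24) - 1*(-1455)) - 656/(-3121) = (-846/(-2097) + 768/(-180))/((24 + 24) - 1*(-1455)) - 656/(-3121) = (-846*(-1/2097) + 768*(-1/180))/(48 + 1455) - 656*(-1/3121) = (94/233 - 64/15)/1503 + 656/3121 = -13502/3495*1/1503 + 656/3121 = -13502/5252985 + 656/3121 = 3403818418/16394566185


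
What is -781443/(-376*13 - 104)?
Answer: 20037/128 ≈ 156.54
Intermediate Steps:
-781443/(-376*13 - 104) = -781443/(-4888 - 104) = -781443/(-4992) = -781443*(-1/4992) = 20037/128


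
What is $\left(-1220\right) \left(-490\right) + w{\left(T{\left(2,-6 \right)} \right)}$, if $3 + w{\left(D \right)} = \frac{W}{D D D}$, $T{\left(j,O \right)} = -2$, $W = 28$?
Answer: $\frac{1195587}{2} \approx 5.9779 \cdot 10^{5}$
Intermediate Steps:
$w{\left(D \right)} = -3 + \frac{28}{D^{3}}$ ($w{\left(D \right)} = -3 + \frac{28}{D D D} = -3 + \frac{28}{D^{2} D} = -3 + \frac{28}{D^{3}}$)
$\left(-1220\right) \left(-490\right) + w{\left(T{\left(2,-6 \right)} \right)} = \left(-1220\right) \left(-490\right) + \left(-3 + \frac{28}{-8}\right) = 597800 + \left(-3 + 28 \left(- \frac{1}{8}\right)\right) = 597800 - \frac{13}{2} = \frac{1195587}{2}$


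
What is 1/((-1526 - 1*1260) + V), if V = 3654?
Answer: 1/868 ≈ 0.0011521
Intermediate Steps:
1/((-1526 - 1*1260) + V) = 1/((-1526 - 1*1260) + 3654) = 1/((-1526 - 1260) + 3654) = 1/(-2786 + 3654) = 1/868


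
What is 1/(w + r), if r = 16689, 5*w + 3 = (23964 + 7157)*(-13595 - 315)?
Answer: -5/432809668 ≈ -1.1552e-8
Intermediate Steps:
w = -432893113/5 (w = -3/5 + ((23964 + 7157)*(-13595 - 315))/5 = -3/5 + (31121*(-13910))/5 = -3/5 + (1/5)*(-432893110) = -3/5 - 86578622 = -432893113/5 ≈ -8.6579e+7)
1/(w + r) = 1/(-432893113/5 + 16689) = 1/(-432809668/5) = -5/432809668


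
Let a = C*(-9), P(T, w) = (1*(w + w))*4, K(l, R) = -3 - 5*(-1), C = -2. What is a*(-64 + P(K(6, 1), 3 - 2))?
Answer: -1008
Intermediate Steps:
K(l, R) = 2 (K(l, R) = -3 + 5 = 2)
P(T, w) = 8*w (P(T, w) = (1*(2*w))*4 = (2*w)*4 = 8*w)
a = 18 (a = -2*(-9) = 18)
a*(-64 + P(K(6, 1), 3 - 2)) = 18*(-64 + 8*(3 - 2)) = 18*(-64 + 8*1) = 18*(-64 + 8) = 18*(-56) = -1008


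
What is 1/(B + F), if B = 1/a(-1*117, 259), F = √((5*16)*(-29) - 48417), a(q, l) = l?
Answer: 259/3403488698 - 67081*I*√50737/3403488698 ≈ 7.6098e-8 - 0.0044395*I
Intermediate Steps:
F = I*√50737 (F = √(80*(-29) - 48417) = √(-2320 - 48417) = √(-50737) = I*√50737 ≈ 225.25*I)
B = 1/259 ≈ 0.0038610
1/(B + F) = 1/(1/259 + I*√50737)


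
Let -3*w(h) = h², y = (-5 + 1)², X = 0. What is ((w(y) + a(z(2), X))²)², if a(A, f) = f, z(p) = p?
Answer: 4294967296/81 ≈ 5.3024e+7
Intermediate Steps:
y = 16 (y = (-4)² = 16)
w(h) = -h²/3
((w(y) + a(z(2), X))²)² = ((-⅓*16² + 0)²)² = ((-⅓*256 + 0)²)² = ((-256/3 + 0)²)² = ((-256/3)²)² = (65536/9)² = 4294967296/81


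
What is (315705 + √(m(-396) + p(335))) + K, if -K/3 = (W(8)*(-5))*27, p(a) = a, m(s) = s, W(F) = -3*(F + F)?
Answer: 296265 + I*√61 ≈ 2.9627e+5 + 7.8102*I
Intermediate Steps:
W(F) = -6*F
K = -19440 (K = -3*-6*8*(-5)*27 = -3*(-48*(-5))*27 = -720*27 = -3*6480 = -19440)
(315705 + √(m(-396) + p(335))) + K = (315705 + √(-396 + 335)) - 19440 = (315705 + √(-61)) - 19440 = (315705 + I*√61) - 19440 = 296265 + I*√61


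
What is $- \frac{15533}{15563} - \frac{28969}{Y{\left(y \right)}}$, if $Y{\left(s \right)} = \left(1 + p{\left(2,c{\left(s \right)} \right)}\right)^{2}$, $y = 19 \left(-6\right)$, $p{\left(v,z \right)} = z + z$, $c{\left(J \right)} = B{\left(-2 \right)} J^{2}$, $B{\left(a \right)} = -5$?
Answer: $- \frac{262342595175520}{262848824581403} \approx -0.99807$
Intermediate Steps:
$c{\left(J \right)} = - 5 J^{2}$
$p{\left(v,z \right)} = 2 z$
$y = -114$
$Y{\left(s \right)} = \left(1 - 10 s^{2}\right)^{2}$ ($Y{\left(s \right)} = \left(1 + 2 \left(- 5 s^{2}\right)\right)^{2} = \left(1 - 10 s^{2}\right)^{2}$)
$- \frac{15533}{15563} - \frac{28969}{Y{\left(y \right)}} = - \frac{15533}{15563} - \frac{28969}{\left(1 - 10 \left(-114\right)^{2}\right)^{2}} = \left(-15533\right) \frac{1}{15563} - \frac{28969}{\left(1 - 129960\right)^{2}} = - \frac{15533}{15563} - \frac{28969}{\left(1 - 129960\right)^{2}} = - \frac{15533}{15563} - \frac{28969}{\left(-129959\right)^{2}} = - \frac{15533}{15563} - \frac{28969}{16889341681} = - \frac{262342595175520}{262848824581403}$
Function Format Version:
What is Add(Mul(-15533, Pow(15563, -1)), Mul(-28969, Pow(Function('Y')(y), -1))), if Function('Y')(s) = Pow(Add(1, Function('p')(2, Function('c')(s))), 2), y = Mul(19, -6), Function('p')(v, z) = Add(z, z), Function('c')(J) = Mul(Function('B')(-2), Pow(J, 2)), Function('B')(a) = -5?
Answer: Rational(-262342595175520, 262848824581403) ≈ -0.99807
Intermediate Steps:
Function('c')(J) = Mul(-5, Pow(J, 2))
Function('p')(v, z) = Mul(2, z)
y = -114
Function('Y')(s) = Pow(Add(1, Mul(-10, Pow(s, 2))), 2) (Function('Y')(s) = Pow(Add(1, Mul(2, Mul(-5, Pow(s, 2)))), 2) = Pow(Add(1, Mul(-10, Pow(s, 2))), 2))
Add(Mul(-15533, Pow(15563, -1)), Mul(-28969, Pow(Function('Y')(y), -1))) = Add(Mul(-15533, Pow(15563, -1)), Mul(-28969, Pow(Pow(Add(1, Mul(-10, Pow(-114, 2))), 2), -1))) = Add(Mul(-15533, Rational(1, 15563)), Mul(-28969, Pow(Pow(Add(1, Mul(-10, 12996)), 2), -1))) = Add(Rational(-15533, 15563), Mul(-28969, Pow(Pow(Add(1, -129960), 2), -1))) = Add(Rational(-15533, 15563), Mul(-28969, Pow(Pow(-129959, 2), -1))) = Add(Rational(-15533, 15563), Mul(-28969, Pow(16889341681, -1))) = Add(Rational(-15533, 15563), Mul(-28969, Rational(1, 16889341681))) = Add(Rational(-15533, 15563), Rational(-28969, 16889341681)) = Rational(-262342595175520, 262848824581403)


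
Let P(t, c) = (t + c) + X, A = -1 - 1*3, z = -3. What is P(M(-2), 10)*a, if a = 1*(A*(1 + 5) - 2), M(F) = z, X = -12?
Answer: 130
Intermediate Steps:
A = -4 (A = -1 - 3 = -4)
M(F) = -3
P(t, c) = -12 + c + t (P(t, c) = (t + c) - 12 = (c + t) - 12 = -12 + c + t)
a = -26 (a = 1*(-4*(1 + 5) - 2) = 1*(-4*6 - 2) = 1*(-24 - 2) = 1*(-26) = -26)
P(M(-2), 10)*a = (-12 + 10 - 3)*(-26) = -5*(-26) = 130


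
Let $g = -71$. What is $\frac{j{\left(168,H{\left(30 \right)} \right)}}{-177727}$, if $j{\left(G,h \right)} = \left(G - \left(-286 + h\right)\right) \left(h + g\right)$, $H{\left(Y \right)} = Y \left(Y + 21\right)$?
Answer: $\frac{1569884}{177727} \approx 8.8331$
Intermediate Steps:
$H{\left(Y \right)} = Y \left(21 + Y\right)$
$j{\left(G,h \right)} = \left(-71 + h\right) \left(286 + G - h\right)$ ($j{\left(G,h \right)} = \left(G - \left(-286 + h\right)\right) \left(h - 71\right) = \left(286 + G - h\right) \left(-71 + h\right) = \left(-71 + h\right) \left(286 + G - h\right)$)
$\frac{j{\left(168,H{\left(30 \right)} \right)}}{-177727} = \frac{-20306 - \left(30 \left(21 + 30\right)\right)^{2} - 11928 + 357 \cdot 30 \left(21 + 30\right) + 168 \cdot 30 \left(21 + 30\right)}{-177727} = \left(-20306 - \left(30 \cdot 51\right)^{2} - 11928 + 357 \cdot 30 \cdot 51 + 168 \cdot 30 \cdot 51\right) \left(- \frac{1}{177727}\right) = \left(-20306 - 1530^{2} - 11928 + 357 \cdot 1530 + 168 \cdot 1530\right) \left(- \frac{1}{177727}\right) = \left(-20306 - 2340900 - 11928 + 546210 + 257040\right) \left(- \frac{1}{177727}\right) = \left(-1569884\right) \left(- \frac{1}{177727}\right) = \frac{1569884}{177727}$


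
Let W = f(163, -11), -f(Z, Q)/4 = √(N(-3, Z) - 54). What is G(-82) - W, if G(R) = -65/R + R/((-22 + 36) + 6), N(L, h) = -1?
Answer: -678/205 + 4*I*√55 ≈ -3.3073 + 29.665*I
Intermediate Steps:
G(R) = -65/R + R/20 (G(R) = -65/R + R/(14 + 6) = -65/R + R/20)
f(Z, Q) = -4*I*√55 (f(Z, Q) = -4*√(-1 - 54) = -4*I*√55)
W = -4*I*√55 ≈ -29.665*I
G(-82) - W = (-65/(-82) + (1/20)*(-82)) - (-4)*I*√55 = (-65*(-1/82) - 41/10) + 4*I*√55 = (65/82 - 41/10) + 4*I*√55 = -678/205 + 4*I*√55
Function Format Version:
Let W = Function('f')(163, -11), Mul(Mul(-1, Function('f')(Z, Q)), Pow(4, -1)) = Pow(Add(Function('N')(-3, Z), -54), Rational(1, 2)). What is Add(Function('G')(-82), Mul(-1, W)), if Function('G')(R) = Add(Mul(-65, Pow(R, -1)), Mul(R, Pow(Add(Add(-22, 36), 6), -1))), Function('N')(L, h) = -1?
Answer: Add(Rational(-678, 205), Mul(4, I, Pow(55, Rational(1, 2)))) ≈ Add(-3.3073, Mul(29.665, I))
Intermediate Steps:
Function('G')(R) = Add(Mul(-65, Pow(R, -1)), Mul(Rational(1, 20), R)) (Function('G')(R) = Add(Mul(-65, Pow(R, -1)), Mul(R, Pow(Add(14, 6), -1))) = Add(Mul(-65, Pow(R, -1)), Mul(R, Pow(20, -1))) = Add(Mul(-65, Pow(R, -1)), Mul(R, Rational(1, 20))) = Add(Mul(-65, Pow(R, -1)), Mul(Rational(1, 20), R)))
Function('f')(Z, Q) = Mul(-4, I, Pow(55, Rational(1, 2))) (Function('f')(Z, Q) = Mul(-4, Pow(Add(-1, -54), Rational(1, 2))) = Mul(-4, Pow(-55, Rational(1, 2))) = Mul(-4, Mul(I, Pow(55, Rational(1, 2)))) = Mul(-4, I, Pow(55, Rational(1, 2))))
W = Mul(-4, I, Pow(55, Rational(1, 2))) ≈ Mul(-29.665, I)
Add(Function('G')(-82), Mul(-1, W)) = Add(Add(Mul(-65, Pow(-82, -1)), Mul(Rational(1, 20), -82)), Mul(-1, Mul(-4, I, Pow(55, Rational(1, 2))))) = Add(Add(Mul(-65, Rational(-1, 82)), Rational(-41, 10)), Mul(4, I, Pow(55, Rational(1, 2)))) = Add(Add(Rational(65, 82), Rational(-41, 10)), Mul(4, I, Pow(55, Rational(1, 2)))) = Add(Rational(-678, 205), Mul(4, I, Pow(55, Rational(1, 2))))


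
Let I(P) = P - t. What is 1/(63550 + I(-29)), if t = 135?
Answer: 1/63386 ≈ 1.5776e-5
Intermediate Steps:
I(P) = -135 + P (I(P) = P - 1*135 = P - 135 = -135 + P)
1/(63550 + I(-29)) = 1/(63550 + (-135 - 29)) = 1/(63550 - 164) = 1/63386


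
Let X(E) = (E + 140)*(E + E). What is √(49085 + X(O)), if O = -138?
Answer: √48533 ≈ 220.30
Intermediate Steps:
X(E) = 2*E*(140 + E) (X(E) = (140 + E)*(2*E) = 2*E*(140 + E))
√(49085 + X(O)) = √(49085 + 2*(-138)*(140 - 138)) = √(49085 + 2*(-138)*2) = √(49085 - 552) = √48533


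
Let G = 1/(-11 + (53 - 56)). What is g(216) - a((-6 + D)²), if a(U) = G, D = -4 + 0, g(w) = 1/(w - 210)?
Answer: 5/21 ≈ 0.23810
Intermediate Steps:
G = -1/14 (G = 1/(-11 - 3) = 1/(-14) = -1/14 ≈ -0.071429)
g(w) = 1/(-210 + w)
D = -4
a(U) = -1/14
g(216) - a((-6 + D)²) = 1/(-210 + 216) - 1*(-1/14) = 1/6 + 1/14 = ⅙ + 1/14 = 5/21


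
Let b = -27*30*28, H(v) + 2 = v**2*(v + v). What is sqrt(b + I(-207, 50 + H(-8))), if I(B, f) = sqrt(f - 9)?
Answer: sqrt(-22680 + I*sqrt(985)) ≈ 0.104 + 150.6*I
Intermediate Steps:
H(v) = -2 + 2*v**3 (H(v) = -2 + v**2*(v + v) = -2 + v**2*(2*v) = -2 + 2*v**3)
b = -22680 (b = -810*28 = -22680)
I(B, f) = sqrt(-9 + f)
sqrt(b + I(-207, 50 + H(-8))) = sqrt(-22680 + sqrt(-9 + (50 + (-2 + 2*(-8)**3)))) = sqrt(-22680 + sqrt(-9 + (50 + (-2 + 2*(-512))))) = sqrt(-22680 + sqrt(-9 + (50 + (-2 - 1024)))) = sqrt(-22680 + sqrt(-9 + (50 - 1026))) = sqrt(-22680 + sqrt(-9 - 976)) = sqrt(-22680 + sqrt(-985)) = sqrt(-22680 + I*sqrt(985))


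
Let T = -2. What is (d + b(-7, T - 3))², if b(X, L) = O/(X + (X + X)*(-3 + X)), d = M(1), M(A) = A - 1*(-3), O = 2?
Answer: 285156/17689 ≈ 16.121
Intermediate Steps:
M(A) = 3 + A (M(A) = A + 3 = 3 + A)
d = 4 (d = 3 + 1 = 4)
b(X, L) = 2/(X + 2*X*(-3 + X)) (b(X, L) = 2/(X + (X + X)*(-3 + X)) = 2/(X + (2*X)*(-3 + X)) = 2/(X + 2*X*(-3 + X)))
(d + b(-7, T - 3))² = (4 + 2/(-7*(-5 + 2*(-7))))² = (4 + 2*(-⅐)/(-5 - 14))² = (4 + 2*(-⅐)/(-19))² = (4 + 2*(-⅐)*(-1/19))² = (4 + 2/133)² = (534/133)² = 285156/17689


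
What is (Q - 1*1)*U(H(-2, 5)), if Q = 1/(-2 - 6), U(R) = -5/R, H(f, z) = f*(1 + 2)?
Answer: -15/16 ≈ -0.93750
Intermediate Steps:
H(f, z) = 3*f (H(f, z) = f*3 = 3*f)
Q = -⅛ (Q = 1/(-8) = -⅛ ≈ -0.12500)
(Q - 1*1)*U(H(-2, 5)) = (-⅛ - 1*1)*(-5/(3*(-2))) = (-⅛ - 1)*(-5/(-6)) = -(-45)*(-1)/(8*6) = -9/8*⅚ = -15/16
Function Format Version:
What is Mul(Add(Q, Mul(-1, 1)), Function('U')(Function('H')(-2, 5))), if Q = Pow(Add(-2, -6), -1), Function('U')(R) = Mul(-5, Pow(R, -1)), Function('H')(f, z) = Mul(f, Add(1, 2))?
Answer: Rational(-15, 16) ≈ -0.93750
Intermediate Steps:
Function('H')(f, z) = Mul(3, f) (Function('H')(f, z) = Mul(f, 3) = Mul(3, f))
Q = Rational(-1, 8) (Q = Pow(-8, -1) = Rational(-1, 8) ≈ -0.12500)
Mul(Add(Q, Mul(-1, 1)), Function('U')(Function('H')(-2, 5))) = Mul(Add(Rational(-1, 8), Mul(-1, 1)), Mul(-5, Pow(Mul(3, -2), -1))) = Mul(Add(Rational(-1, 8), -1), Mul(-5, Pow(-6, -1))) = Mul(Rational(-9, 8), Mul(-5, Rational(-1, 6))) = Mul(Rational(-9, 8), Rational(5, 6)) = Rational(-15, 16)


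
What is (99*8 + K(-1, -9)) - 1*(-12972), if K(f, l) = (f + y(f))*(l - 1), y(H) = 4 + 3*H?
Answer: 13764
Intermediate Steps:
K(f, l) = (-1 + l)*(4 + 4*f) (K(f, l) = (f + (4 + 3*f))*(l - 1) = (4 + 4*f)*(-1 + l) = (-1 + l)*(4 + 4*f))
(99*8 + K(-1, -9)) - 1*(-12972) = (99*8 + (-4 - 4*(-1) + 4*(-9) + 4*(-1)*(-9))) - 1*(-12972) = (792 + (-4 + 4 - 36 + 36)) + 12972 = (792 + 0) + 12972 = 792 + 12972 = 13764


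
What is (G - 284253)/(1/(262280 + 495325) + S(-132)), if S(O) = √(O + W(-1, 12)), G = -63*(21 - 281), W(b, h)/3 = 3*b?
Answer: 202941924165*I/(-I + 757605*√141) ≈ -0.0025076 + 22559.0*I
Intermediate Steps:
W(b, h) = 9*b (W(b, h) = 3*(3*b) = 9*b)
G = 16380 (G = -63*(-260) = 16380)
S(O) = √(-9 + O) (S(O) = √(O + 9*(-1)) = √(O - 9) = √(-9 + O))
(G - 284253)/(1/(262280 + 495325) + S(-132)) = (16380 - 284253)/(1/(262280 + 495325) + √(-9 - 132)) = -267873/(1/757605 + √(-141)) = -267873/(1/757605 + I*√141)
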